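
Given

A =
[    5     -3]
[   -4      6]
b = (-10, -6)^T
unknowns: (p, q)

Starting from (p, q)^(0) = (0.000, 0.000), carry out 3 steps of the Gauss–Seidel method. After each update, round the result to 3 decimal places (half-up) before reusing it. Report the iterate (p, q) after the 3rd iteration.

(-3.960, -3.640)

Iteration 1:
  p = (-10 - (-3)·0.000) / (5) = -2.000
  q = (-6 - (-4)·-2.000) / (6) = -2.333
Iteration 2:
  p = (-10 - (-3)·-2.333) / (5) = -3.400
  q = (-6 - (-4)·-3.400) / (6) = -3.267
Iteration 3:
  p = (-10 - (-3)·-3.267) / (5) = -3.960
  q = (-6 - (-4)·-3.960) / (6) = -3.640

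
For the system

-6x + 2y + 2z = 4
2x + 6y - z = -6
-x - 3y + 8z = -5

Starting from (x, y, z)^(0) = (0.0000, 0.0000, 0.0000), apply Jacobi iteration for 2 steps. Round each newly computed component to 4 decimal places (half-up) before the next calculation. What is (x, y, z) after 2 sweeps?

(-1.2083, -0.8819, -1.0833)

Iteration 1:
  x = (4 - (2)·0.0000 - (2)·0.0000) / (-6) = -0.6667
  y = (-6 - (2)·0.0000 - (-1)·0.0000) / (6) = -1.0000
  z = (-5 - (-1)·0.0000 - (-3)·0.0000) / (8) = -0.6250
Iteration 2:
  x = (4 - (2)·-1.0000 - (2)·-0.6250) / (-6) = -1.2083
  y = (-6 - (2)·-0.6667 - (-1)·-0.6250) / (6) = -0.8819
  z = (-5 - (-1)·-0.6667 - (-3)·-1.0000) / (8) = -1.0833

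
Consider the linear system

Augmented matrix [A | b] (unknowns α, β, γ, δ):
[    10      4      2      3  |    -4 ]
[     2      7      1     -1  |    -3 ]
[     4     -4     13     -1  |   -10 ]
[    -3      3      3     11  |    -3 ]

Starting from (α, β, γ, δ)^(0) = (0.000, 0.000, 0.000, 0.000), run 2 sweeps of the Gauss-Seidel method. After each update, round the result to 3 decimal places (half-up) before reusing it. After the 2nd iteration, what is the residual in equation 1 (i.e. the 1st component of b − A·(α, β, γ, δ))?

Iteration 1:
  α = (-4 - (4)·0.000 - (2)·0.000 - (3)·0.000) / (10) = -0.400
  β = (-3 - (2)·-0.400 - (1)·0.000 - (-1)·0.000) / (7) = -0.314
  γ = (-10 - (4)·-0.400 - (-4)·-0.314 - (-1)·0.000) / (13) = -0.743
  δ = (-3 - (-3)·-0.400 - (3)·-0.314 - (3)·-0.743) / (11) = -0.094
Iteration 2:
  α = (-4 - (4)·-0.314 - (2)·-0.743 - (3)·-0.094) / (10) = -0.098
  β = (-3 - (2)·-0.098 - (1)·-0.743 - (-1)·-0.094) / (7) = -0.308
  γ = (-10 - (4)·-0.098 - (-4)·-0.308 - (-1)·-0.094) / (13) = -0.841
  δ = (-3 - (-3)·-0.098 - (3)·-0.308 - (3)·-0.841) / (11) = 0.014
Residual b − A·x = (-0.148, 0.207, 0.107, -0.001)

-0.148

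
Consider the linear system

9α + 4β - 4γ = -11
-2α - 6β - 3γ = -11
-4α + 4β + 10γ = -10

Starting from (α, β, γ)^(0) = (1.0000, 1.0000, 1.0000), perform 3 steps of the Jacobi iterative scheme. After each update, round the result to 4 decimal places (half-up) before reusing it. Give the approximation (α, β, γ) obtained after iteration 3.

(-3.2798, 3.4815, -2.9407)

Iteration 1:
  α = (-11 - (4)·1.0000 - (-4)·1.0000) / (9) = -1.2222
  β = (-11 - (-2)·1.0000 - (-3)·1.0000) / (-6) = 1.0000
  γ = (-10 - (-4)·1.0000 - (4)·1.0000) / (10) = -1.0000
Iteration 2:
  α = (-11 - (4)·1.0000 - (-4)·-1.0000) / (9) = -2.1111
  β = (-11 - (-2)·-1.2222 - (-3)·-1.0000) / (-6) = 2.7407
  γ = (-10 - (-4)·-1.2222 - (4)·1.0000) / (10) = -1.8889
Iteration 3:
  α = (-11 - (4)·2.7407 - (-4)·-1.8889) / (9) = -3.2798
  β = (-11 - (-2)·-2.1111 - (-3)·-1.8889) / (-6) = 3.4815
  γ = (-10 - (-4)·-2.1111 - (4)·2.7407) / (10) = -2.9407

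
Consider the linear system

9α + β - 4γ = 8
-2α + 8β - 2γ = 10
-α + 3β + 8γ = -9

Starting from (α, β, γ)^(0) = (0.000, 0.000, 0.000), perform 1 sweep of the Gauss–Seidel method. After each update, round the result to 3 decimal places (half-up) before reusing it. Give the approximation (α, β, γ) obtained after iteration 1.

Iteration 1:
  α = (8 - (1)·0.000 - (-4)·0.000) / (9) = 0.889
  β = (10 - (-2)·0.889 - (-2)·0.000) / (8) = 1.472
  γ = (-9 - (-1)·0.889 - (3)·1.472) / (8) = -1.566

(0.889, 1.472, -1.566)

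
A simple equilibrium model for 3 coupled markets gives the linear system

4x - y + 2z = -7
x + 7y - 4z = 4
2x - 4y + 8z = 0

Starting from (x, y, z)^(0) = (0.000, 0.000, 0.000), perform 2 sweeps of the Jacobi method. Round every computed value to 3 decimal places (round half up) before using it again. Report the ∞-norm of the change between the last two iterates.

0.723

Iteration 1:
  x = (-7 - (-1)·0.000 - (2)·0.000) / (4) = -1.750
  y = (4 - (1)·0.000 - (-4)·0.000) / (7) = 0.571
  z = (0 - (2)·0.000 - (-4)·0.000) / (8) = 0.000
Iteration 2:
  x = (-7 - (-1)·0.571 - (2)·0.000) / (4) = -1.607
  y = (4 - (1)·-1.750 - (-4)·0.000) / (7) = 0.821
  z = (0 - (2)·-1.750 - (-4)·0.571) / (8) = 0.723
Change: (0.143, 0.250, 0.723) → max |·| = 0.723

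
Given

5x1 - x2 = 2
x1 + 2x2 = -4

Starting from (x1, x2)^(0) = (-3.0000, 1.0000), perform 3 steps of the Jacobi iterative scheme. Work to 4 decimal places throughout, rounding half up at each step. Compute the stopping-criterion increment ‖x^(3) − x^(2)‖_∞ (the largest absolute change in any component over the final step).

Iteration 1:
  x1 = (2 - (-1)·1.0000) / (5) = 0.6000
  x2 = (-4 - (1)·-3.0000) / (2) = -0.5000
Iteration 2:
  x1 = (2 - (-1)·-0.5000) / (5) = 0.3000
  x2 = (-4 - (1)·0.6000) / (2) = -2.3000
Iteration 3:
  x1 = (2 - (-1)·-2.3000) / (5) = -0.0600
  x2 = (-4 - (1)·0.3000) / (2) = -2.1500
Change: (-0.3600, 0.1500) → max |·| = 0.3600

0.3600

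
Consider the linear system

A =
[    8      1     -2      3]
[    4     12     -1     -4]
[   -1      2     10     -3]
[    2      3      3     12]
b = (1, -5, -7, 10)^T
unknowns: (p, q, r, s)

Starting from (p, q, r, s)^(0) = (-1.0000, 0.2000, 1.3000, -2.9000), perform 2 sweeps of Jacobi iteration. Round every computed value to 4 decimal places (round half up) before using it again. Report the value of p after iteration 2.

Iteration 1:
  p = (1 - (1)·0.2000 - (-2)·1.3000 - (3)·-2.9000) / (8) = 1.5125
  q = (-5 - (4)·-1.0000 - (-1)·1.3000 - (-4)·-2.9000) / (12) = -0.9417
  r = (-7 - (-1)·-1.0000 - (2)·0.2000 - (-3)·-2.9000) / (10) = -1.7100
  s = (10 - (2)·-1.0000 - (3)·0.2000 - (3)·1.3000) / (12) = 0.6250
Iteration 2:
  p = (1 - (1)·-0.9417 - (-2)·-1.7100 - (3)·0.6250) / (8) = -0.4192
  q = (-5 - (4)·1.5125 - (-1)·-1.7100 - (-4)·0.6250) / (12) = -0.8550
  r = (-7 - (-1)·1.5125 - (2)·-0.9417 - (-3)·0.6250) / (10) = -0.1729
  s = (10 - (2)·1.5125 - (3)·-0.9417 - (3)·-1.7100) / (12) = 1.2442

-0.4192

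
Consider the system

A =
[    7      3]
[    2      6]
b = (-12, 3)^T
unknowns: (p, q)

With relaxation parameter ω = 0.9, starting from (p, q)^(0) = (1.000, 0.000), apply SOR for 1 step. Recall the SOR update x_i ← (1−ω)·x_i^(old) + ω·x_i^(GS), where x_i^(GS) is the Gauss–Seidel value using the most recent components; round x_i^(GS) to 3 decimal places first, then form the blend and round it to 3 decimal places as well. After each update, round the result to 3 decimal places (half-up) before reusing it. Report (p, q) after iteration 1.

(-1.443, 0.883)

Iteration 1:
  p: GS value = (-12 - (3)·0.000) / (7) = -1.714;  p ← (1−ω)·1.000 + ω·-1.714 = -1.443
  q: GS value = (3 - (2)·-1.443) / (6) = 0.981;  q ← (1−ω)·0.000 + ω·0.981 = 0.883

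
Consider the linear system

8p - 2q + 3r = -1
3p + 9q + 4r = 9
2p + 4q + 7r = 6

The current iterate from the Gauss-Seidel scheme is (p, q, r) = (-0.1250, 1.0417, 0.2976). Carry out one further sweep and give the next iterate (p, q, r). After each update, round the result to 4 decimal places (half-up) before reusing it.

One sweep:
  p = (-1 - (-2)·1.0417 - (3)·0.2976) / (8) = 0.0238
  q = (9 - (3)·0.0238 - (4)·0.2976) / (9) = 0.8598
  r = (6 - (2)·0.0238 - (4)·0.8598) / (7) = 0.3590

(0.0238, 0.8598, 0.3590)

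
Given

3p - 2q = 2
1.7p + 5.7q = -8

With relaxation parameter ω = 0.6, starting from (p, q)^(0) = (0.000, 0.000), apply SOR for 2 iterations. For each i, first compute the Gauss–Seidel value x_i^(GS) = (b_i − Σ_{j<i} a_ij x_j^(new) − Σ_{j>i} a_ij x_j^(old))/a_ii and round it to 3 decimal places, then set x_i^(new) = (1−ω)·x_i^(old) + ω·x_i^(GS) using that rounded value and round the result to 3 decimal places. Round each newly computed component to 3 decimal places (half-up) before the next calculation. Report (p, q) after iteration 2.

(0.194, -1.242)

Iteration 1:
  p: GS value = (2 - (-2)·0.000) / (3) = 0.667;  p ← (1−ω)·0.000 + ω·0.667 = 0.400
  q: GS value = (-8 - (1.7)·0.400) / (5.7) = -1.523;  q ← (1−ω)·0.000 + ω·-1.523 = -0.914
Iteration 2:
  p: GS value = (2 - (-2)·-0.914) / (3) = 0.057;  p ← (1−ω)·0.400 + ω·0.057 = 0.194
  q: GS value = (-8 - (1.7)·0.194) / (5.7) = -1.461;  q ← (1−ω)·-0.914 + ω·-1.461 = -1.242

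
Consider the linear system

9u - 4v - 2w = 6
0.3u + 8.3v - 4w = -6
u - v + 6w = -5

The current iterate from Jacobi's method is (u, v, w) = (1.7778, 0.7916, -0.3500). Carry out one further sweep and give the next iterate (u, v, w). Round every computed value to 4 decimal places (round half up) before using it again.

(0.9407, -0.9558, -0.9977)

One sweep:
  u = (6 - (-4)·0.7916 - (-2)·-0.3500) / (9) = 0.9407
  v = (-6 - (0.3)·1.7778 - (-4)·-0.3500) / (8.3) = -0.9558
  w = (-5 - (1)·1.7778 - (-1)·0.7916) / (6) = -0.9977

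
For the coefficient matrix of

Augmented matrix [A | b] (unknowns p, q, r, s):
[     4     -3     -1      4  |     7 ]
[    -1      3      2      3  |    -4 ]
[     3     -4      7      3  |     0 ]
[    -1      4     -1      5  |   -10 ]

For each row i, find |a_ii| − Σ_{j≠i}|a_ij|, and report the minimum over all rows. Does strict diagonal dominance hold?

-4

row 1: |4| − (3+1+4) = -4
row 2: |3| − (1+2+3) = -3
row 3: |7| − (3+4+3) = -3
row 4: |5| − (1+4+1) = -1
minimum over rows = -4 → not strictly diagonally dominant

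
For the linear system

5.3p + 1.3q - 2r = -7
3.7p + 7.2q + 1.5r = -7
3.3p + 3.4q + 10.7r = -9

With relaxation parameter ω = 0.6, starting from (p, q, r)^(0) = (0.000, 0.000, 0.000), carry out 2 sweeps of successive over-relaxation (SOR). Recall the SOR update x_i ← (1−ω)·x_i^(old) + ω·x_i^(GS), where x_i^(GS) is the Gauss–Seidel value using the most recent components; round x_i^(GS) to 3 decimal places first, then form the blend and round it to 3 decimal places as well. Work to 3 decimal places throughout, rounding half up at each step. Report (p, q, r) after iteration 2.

Iteration 1:
  p: GS value = (-7 - (1.3)·0.000 - (-2)·0.000) / (5.3) = -1.321;  p ← (1−ω)·0.000 + ω·-1.321 = -0.793
  q: GS value = (-7 - (3.7)·-0.793 - (1.5)·0.000) / (7.2) = -0.565;  q ← (1−ω)·0.000 + ω·-0.565 = -0.339
  r: GS value = (-9 - (3.3)·-0.793 - (3.4)·-0.339) / (10.7) = -0.489;  r ← (1−ω)·0.000 + ω·-0.489 = -0.293
Iteration 2:
  p: GS value = (-7 - (1.3)·-0.339 - (-2)·-0.293) / (5.3) = -1.348;  p ← (1−ω)·-0.793 + ω·-1.348 = -1.126
  q: GS value = (-7 - (3.7)·-1.126 - (1.5)·-0.293) / (7.2) = -0.333;  q ← (1−ω)·-0.339 + ω·-0.333 = -0.335
  r: GS value = (-9 - (3.3)·-1.126 - (3.4)·-0.335) / (10.7) = -0.387;  r ← (1−ω)·-0.293 + ω·-0.387 = -0.349

(-1.126, -0.335, -0.349)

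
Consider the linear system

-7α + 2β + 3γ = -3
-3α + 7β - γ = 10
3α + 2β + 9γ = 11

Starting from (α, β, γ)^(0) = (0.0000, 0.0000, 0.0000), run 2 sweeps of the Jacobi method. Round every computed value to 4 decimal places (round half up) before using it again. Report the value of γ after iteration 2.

0.7619

Iteration 1:
  α = (-3 - (2)·0.0000 - (3)·0.0000) / (-7) = 0.4286
  β = (10 - (-3)·0.0000 - (-1)·0.0000) / (7) = 1.4286
  γ = (11 - (3)·0.0000 - (2)·0.0000) / (9) = 1.2222
Iteration 2:
  α = (-3 - (2)·1.4286 - (3)·1.2222) / (-7) = 1.3605
  β = (10 - (-3)·0.4286 - (-1)·1.2222) / (7) = 1.7869
  γ = (11 - (3)·0.4286 - (2)·1.4286) / (9) = 0.7619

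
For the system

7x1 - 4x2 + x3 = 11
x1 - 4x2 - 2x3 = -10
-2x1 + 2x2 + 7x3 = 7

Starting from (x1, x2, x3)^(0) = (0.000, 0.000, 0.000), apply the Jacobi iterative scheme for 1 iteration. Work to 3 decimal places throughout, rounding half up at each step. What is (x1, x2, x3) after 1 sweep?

(1.571, 2.500, 1.000)

Iteration 1:
  x1 = (11 - (-4)·0.000 - (1)·0.000) / (7) = 1.571
  x2 = (-10 - (1)·0.000 - (-2)·0.000) / (-4) = 2.500
  x3 = (7 - (-2)·0.000 - (2)·0.000) / (7) = 1.000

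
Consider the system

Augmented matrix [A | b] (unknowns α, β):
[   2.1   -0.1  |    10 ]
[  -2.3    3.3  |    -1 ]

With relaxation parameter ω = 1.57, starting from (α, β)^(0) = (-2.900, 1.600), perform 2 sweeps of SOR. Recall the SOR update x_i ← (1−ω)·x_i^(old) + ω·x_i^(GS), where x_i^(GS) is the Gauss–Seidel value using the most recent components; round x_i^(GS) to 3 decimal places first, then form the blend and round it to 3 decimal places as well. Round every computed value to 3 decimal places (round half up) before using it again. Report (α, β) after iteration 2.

(2.858, -2.326)

Iteration 1:
  α: GS value = (10 - (-0.1)·1.600) / (2.1) = 4.838;  α ← (1−ω)·-2.900 + ω·4.838 = 9.249
  β: GS value = (-1 - (-2.3)·9.249) / (3.3) = 6.143;  β ← (1−ω)·1.600 + ω·6.143 = 8.733
Iteration 2:
  α: GS value = (10 - (-0.1)·8.733) / (2.1) = 5.178;  α ← (1−ω)·9.249 + ω·5.178 = 2.858
  β: GS value = (-1 - (-2.3)·2.858) / (3.3) = 1.689;  β ← (1−ω)·8.733 + ω·1.689 = -2.326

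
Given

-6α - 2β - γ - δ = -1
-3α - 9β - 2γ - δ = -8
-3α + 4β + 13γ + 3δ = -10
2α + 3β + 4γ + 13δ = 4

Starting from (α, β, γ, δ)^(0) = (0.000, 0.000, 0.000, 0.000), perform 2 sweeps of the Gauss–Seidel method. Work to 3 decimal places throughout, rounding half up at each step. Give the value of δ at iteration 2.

0.430

Iteration 1:
  α = (-1 - (-2)·0.000 - (-1)·0.000 - (-1)·0.000) / (-6) = 0.167
  β = (-8 - (-3)·0.167 - (-2)·0.000 - (-1)·0.000) / (-9) = 0.833
  γ = (-10 - (-3)·0.167 - (4)·0.833 - (3)·0.000) / (13) = -0.987
  δ = (4 - (2)·0.167 - (3)·0.833 - (4)·-0.987) / (13) = 0.393
Iteration 2:
  α = (-1 - (-2)·0.833 - (-1)·-0.987 - (-1)·0.393) / (-6) = -0.012
  β = (-8 - (-3)·-0.012 - (-2)·-0.987 - (-1)·0.393) / (-9) = 1.069
  γ = (-10 - (-3)·-0.012 - (4)·1.069 - (3)·0.393) / (13) = -1.192
  δ = (4 - (2)·-0.012 - (3)·1.069 - (4)·-1.192) / (13) = 0.430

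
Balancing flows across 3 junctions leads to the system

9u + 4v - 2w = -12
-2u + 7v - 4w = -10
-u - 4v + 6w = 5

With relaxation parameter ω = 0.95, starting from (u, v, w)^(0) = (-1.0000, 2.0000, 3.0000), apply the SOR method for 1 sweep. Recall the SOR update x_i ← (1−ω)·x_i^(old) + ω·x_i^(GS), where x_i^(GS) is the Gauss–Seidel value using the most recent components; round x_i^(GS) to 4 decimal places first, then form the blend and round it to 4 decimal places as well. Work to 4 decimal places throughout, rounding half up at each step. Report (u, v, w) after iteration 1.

(-1.5278, -0.0433, 0.6723)

Iteration 1:
  u: GS value = (-12 - (4)·2.0000 - (-2)·3.0000) / (9) = -1.5556;  u ← (1−ω)·-1.0000 + ω·-1.5556 = -1.5278
  v: GS value = (-10 - (-2)·-1.5278 - (-4)·3.0000) / (7) = -0.1508;  v ← (1−ω)·2.0000 + ω·-0.1508 = -0.0433
  w: GS value = (5 - (-1)·-1.5278 - (-4)·-0.0433) / (6) = 0.5498;  w ← (1−ω)·3.0000 + ω·0.5498 = 0.6723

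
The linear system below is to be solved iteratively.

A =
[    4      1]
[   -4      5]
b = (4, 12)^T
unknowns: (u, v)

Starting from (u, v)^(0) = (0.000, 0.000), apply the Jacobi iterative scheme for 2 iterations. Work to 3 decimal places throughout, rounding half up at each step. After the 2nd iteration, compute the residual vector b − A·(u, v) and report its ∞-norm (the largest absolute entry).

Iteration 1:
  u = (4 - (1)·0.000) / (4) = 1.000
  v = (12 - (-4)·0.000) / (5) = 2.400
Iteration 2:
  u = (4 - (1)·2.400) / (4) = 0.400
  v = (12 - (-4)·1.000) / (5) = 3.200
Residual b − A·x = (-0.800, -2.400); ∞-norm = 2.400

2.400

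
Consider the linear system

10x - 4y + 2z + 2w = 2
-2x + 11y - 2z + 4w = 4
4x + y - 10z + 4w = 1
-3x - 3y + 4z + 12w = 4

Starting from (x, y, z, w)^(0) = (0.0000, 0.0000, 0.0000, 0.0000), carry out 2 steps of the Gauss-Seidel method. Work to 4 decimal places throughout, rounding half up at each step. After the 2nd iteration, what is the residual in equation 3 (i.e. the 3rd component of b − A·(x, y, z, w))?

0.3637

Iteration 1:
  x = (2 - (-4)·0.0000 - (2)·0.0000 - (2)·0.0000) / (10) = 0.2000
  y = (4 - (-2)·0.2000 - (-2)·0.0000 - (4)·0.0000) / (11) = 0.4000
  z = (1 - (4)·0.2000 - (1)·0.4000 - (4)·0.0000) / (-10) = 0.0200
  w = (4 - (-3)·0.2000 - (-3)·0.4000 - (4)·0.0200) / (12) = 0.4767
Iteration 2:
  x = (2 - (-4)·0.4000 - (2)·0.0200 - (2)·0.4767) / (10) = 0.2607
  y = (4 - (-2)·0.2607 - (-2)·0.0200 - (4)·0.4767) / (11) = 0.2413
  z = (1 - (4)·0.2607 - (1)·0.2413 - (4)·0.4767) / (-10) = 0.2191
  w = (4 - (-3)·0.2607 - (-3)·0.2413 - (4)·0.2191) / (12) = 0.3858
Residual b − A·x = (-0.8516, 0.7621, 0.3637, 0.0000)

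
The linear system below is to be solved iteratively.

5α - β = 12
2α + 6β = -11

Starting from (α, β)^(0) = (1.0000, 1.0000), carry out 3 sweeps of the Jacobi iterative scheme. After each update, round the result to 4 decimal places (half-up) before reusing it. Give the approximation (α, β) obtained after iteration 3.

Iteration 1:
  α = (12 - (-1)·1.0000) / (5) = 2.6000
  β = (-11 - (2)·1.0000) / (6) = -2.1667
Iteration 2:
  α = (12 - (-1)·-2.1667) / (5) = 1.9667
  β = (-11 - (2)·2.6000) / (6) = -2.7000
Iteration 3:
  α = (12 - (-1)·-2.7000) / (5) = 1.8600
  β = (-11 - (2)·1.9667) / (6) = -2.4889

(1.8600, -2.4889)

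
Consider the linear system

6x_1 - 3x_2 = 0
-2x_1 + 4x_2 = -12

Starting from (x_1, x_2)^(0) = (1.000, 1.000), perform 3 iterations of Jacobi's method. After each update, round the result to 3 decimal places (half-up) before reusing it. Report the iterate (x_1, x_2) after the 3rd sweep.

(-1.375, -3.625)

Iteration 1:
  x_1 = (0 - (-3)·1.000) / (6) = 0.500
  x_2 = (-12 - (-2)·1.000) / (4) = -2.500
Iteration 2:
  x_1 = (0 - (-3)·-2.500) / (6) = -1.250
  x_2 = (-12 - (-2)·0.500) / (4) = -2.750
Iteration 3:
  x_1 = (0 - (-3)·-2.750) / (6) = -1.375
  x_2 = (-12 - (-2)·-1.250) / (4) = -3.625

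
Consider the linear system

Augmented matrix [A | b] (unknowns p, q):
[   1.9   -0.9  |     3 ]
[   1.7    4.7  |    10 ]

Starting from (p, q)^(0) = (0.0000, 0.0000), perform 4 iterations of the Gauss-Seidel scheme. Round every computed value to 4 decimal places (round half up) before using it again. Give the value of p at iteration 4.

2.2116

Iteration 1:
  p = (3 - (-0.9)·0.0000) / (1.9) = 1.5789
  q = (10 - (1.7)·1.5789) / (4.7) = 1.5566
Iteration 2:
  p = (3 - (-0.9)·1.5566) / (1.9) = 2.3163
  q = (10 - (1.7)·2.3163) / (4.7) = 1.2898
Iteration 3:
  p = (3 - (-0.9)·1.2898) / (1.9) = 2.1899
  q = (10 - (1.7)·2.1899) / (4.7) = 1.3356
Iteration 4:
  p = (3 - (-0.9)·1.3356) / (1.9) = 2.2116
  q = (10 - (1.7)·2.2116) / (4.7) = 1.3277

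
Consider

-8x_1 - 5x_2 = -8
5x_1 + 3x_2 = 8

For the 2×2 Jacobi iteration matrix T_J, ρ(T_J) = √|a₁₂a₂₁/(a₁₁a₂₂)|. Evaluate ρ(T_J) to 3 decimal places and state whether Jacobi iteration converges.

1.021

a₁₂a₂₁/(a₁₁a₂₂) = (-5)·(5) / ((-8)·(3)) = 1.041667
ρ = √|1.041667| = √1.041667 = 1.021
ρ > 1, so Jacobi diverges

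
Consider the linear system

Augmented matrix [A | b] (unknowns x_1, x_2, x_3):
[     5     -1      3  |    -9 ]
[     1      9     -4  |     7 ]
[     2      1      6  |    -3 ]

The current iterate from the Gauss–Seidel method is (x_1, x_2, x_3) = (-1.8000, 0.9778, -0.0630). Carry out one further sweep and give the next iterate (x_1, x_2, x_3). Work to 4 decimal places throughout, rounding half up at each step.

(-1.5666, 0.9238, -0.1318)

One sweep:
  x_1 = (-9 - (-1)·0.9778 - (3)·-0.0630) / (5) = -1.5666
  x_2 = (7 - (1)·-1.5666 - (-4)·-0.0630) / (9) = 0.9238
  x_3 = (-3 - (2)·-1.5666 - (1)·0.9238) / (6) = -0.1318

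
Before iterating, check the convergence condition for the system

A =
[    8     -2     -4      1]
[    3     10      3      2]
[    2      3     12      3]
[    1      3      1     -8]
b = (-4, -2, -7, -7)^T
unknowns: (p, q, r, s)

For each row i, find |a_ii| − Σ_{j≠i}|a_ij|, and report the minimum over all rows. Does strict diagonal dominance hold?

row 1: |8| − (2+4+1) = 1
row 2: |10| − (3+3+2) = 2
row 3: |12| − (2+3+3) = 4
row 4: |-8| − (1+3+1) = 3
minimum over rows = 1 → strictly diagonally dominant (convergence guaranteed)

1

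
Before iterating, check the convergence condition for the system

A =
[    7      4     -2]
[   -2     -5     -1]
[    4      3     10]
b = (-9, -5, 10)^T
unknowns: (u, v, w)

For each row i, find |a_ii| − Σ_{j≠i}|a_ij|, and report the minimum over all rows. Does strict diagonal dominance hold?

row 1: |7| − (4+2) = 1
row 2: |-5| − (2+1) = 2
row 3: |10| − (4+3) = 3
minimum over rows = 1 → strictly diagonally dominant (convergence guaranteed)

1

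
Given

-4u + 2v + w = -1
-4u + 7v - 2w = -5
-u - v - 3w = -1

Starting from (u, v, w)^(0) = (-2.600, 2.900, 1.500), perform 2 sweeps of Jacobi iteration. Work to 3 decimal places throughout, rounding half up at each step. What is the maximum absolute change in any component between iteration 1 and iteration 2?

2.652

Iteration 1:
  u = (-1 - (2)·2.900 - (1)·1.500) / (-4) = 2.075
  v = (-5 - (-4)·-2.600 - (-2)·1.500) / (7) = -1.771
  w = (-1 - (-1)·-2.600 - (-1)·2.900) / (-3) = 0.233
Iteration 2:
  u = (-1 - (2)·-1.771 - (1)·0.233) / (-4) = -0.577
  v = (-5 - (-4)·2.075 - (-2)·0.233) / (7) = 0.538
  w = (-1 - (-1)·2.075 - (-1)·-1.771) / (-3) = 0.232
Change: (-2.652, 2.309, -0.001) → max |·| = 2.652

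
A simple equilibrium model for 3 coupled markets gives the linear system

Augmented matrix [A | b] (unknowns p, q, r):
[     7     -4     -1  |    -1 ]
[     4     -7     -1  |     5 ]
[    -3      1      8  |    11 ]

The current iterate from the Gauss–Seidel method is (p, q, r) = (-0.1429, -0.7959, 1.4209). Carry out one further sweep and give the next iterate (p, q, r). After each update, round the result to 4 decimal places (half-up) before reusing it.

(-0.3947, -1.1428, 1.3698)

One sweep:
  p = (-1 - (-4)·-0.7959 - (-1)·1.4209) / (7) = -0.3947
  q = (5 - (4)·-0.3947 - (-1)·1.4209) / (-7) = -1.1428
  r = (11 - (-3)·-0.3947 - (1)·-1.1428) / (8) = 1.3698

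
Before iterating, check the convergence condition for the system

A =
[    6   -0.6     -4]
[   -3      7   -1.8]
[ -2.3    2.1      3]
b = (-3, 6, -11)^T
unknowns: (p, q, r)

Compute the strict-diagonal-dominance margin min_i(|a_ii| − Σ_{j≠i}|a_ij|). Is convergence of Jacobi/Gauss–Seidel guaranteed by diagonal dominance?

row 1: |6| − (0.6+4) = 1.4
row 2: |7| − (3+1.8) = 2.2
row 3: |3| − (2.3+2.1) = -1.4
minimum over rows = -1.4 → not strictly diagonally dominant

-1.4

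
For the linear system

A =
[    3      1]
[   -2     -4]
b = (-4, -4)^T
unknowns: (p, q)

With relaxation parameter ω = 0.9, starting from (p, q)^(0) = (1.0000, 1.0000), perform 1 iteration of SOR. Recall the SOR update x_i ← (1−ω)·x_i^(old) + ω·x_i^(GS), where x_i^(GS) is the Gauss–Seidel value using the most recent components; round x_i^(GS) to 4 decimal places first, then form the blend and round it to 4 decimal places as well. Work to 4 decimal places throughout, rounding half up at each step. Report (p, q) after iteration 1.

(-1.4000, 1.6300)

Iteration 1:
  p: GS value = (-4 - (1)·1.0000) / (3) = -1.6667;  p ← (1−ω)·1.0000 + ω·-1.6667 = -1.4000
  q: GS value = (-4 - (-2)·-1.4000) / (-4) = 1.7000;  q ← (1−ω)·1.0000 + ω·1.7000 = 1.6300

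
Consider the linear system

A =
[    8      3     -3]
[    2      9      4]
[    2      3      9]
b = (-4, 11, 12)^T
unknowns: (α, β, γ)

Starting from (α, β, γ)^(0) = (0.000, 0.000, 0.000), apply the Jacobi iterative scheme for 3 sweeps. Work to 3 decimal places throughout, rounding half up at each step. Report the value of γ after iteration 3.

Iteration 1:
  α = (-4 - (3)·0.000 - (-3)·0.000) / (8) = -0.500
  β = (11 - (2)·0.000 - (4)·0.000) / (9) = 1.222
  γ = (12 - (2)·0.000 - (3)·0.000) / (9) = 1.333
Iteration 2:
  α = (-4 - (3)·1.222 - (-3)·1.333) / (8) = -0.458
  β = (11 - (2)·-0.500 - (4)·1.333) / (9) = 0.741
  γ = (12 - (2)·-0.500 - (3)·1.222) / (9) = 1.037
Iteration 3:
  α = (-4 - (3)·0.741 - (-3)·1.037) / (8) = -0.389
  β = (11 - (2)·-0.458 - (4)·1.037) / (9) = 0.863
  γ = (12 - (2)·-0.458 - (3)·0.741) / (9) = 1.188

1.188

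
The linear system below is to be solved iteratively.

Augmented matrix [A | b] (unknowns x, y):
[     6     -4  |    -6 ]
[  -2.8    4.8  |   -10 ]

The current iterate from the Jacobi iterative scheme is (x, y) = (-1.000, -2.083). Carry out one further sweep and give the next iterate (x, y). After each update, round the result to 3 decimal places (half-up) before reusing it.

One sweep:
  x = (-6 - (-4)·-2.083) / (6) = -2.389
  y = (-10 - (-2.8)·-1.000) / (4.8) = -2.667

(-2.389, -2.667)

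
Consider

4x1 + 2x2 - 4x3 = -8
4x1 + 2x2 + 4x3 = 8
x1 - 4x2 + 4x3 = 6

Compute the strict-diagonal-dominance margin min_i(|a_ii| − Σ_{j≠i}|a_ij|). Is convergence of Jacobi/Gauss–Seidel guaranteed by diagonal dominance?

row 1: |4| − (2+4) = -2
row 2: |2| − (4+4) = -6
row 3: |4| − (1+4) = -1
minimum over rows = -6 → not strictly diagonally dominant

-6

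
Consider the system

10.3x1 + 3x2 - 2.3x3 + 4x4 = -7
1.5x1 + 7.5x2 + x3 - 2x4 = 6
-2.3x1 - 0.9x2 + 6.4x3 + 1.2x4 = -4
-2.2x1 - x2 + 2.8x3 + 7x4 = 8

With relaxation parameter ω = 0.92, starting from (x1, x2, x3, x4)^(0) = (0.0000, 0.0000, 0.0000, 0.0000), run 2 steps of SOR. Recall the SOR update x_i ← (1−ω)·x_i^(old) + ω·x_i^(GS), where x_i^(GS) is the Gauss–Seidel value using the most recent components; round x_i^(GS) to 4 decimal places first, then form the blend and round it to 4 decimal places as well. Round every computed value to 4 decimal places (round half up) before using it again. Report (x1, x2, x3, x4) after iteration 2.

(-1.4806, 1.4606, -1.1414, 1.3337)

Iteration 1:
  x1: GS value = (-7 - (3)·0.0000 - (-2.3)·0.0000 - (4)·0.0000) / (10.3) = -0.6796;  x1 ← (1−ω)·0.0000 + ω·-0.6796 = -0.6252
  x2: GS value = (6 - (1.5)·-0.6252 - (1)·0.0000 - (-2)·0.0000) / (7.5) = 0.9250;  x2 ← (1−ω)·0.0000 + ω·0.9250 = 0.8510
  x3: GS value = (-4 - (-2.3)·-0.6252 - (-0.9)·0.8510 - (1.2)·0.0000) / (6.4) = -0.7300;  x3 ← (1−ω)·0.0000 + ω·-0.7300 = -0.6716
  x4: GS value = (8 - (-2.2)·-0.6252 - (-1)·0.8510 - (2.8)·-0.6716) / (7) = 1.3366;  x4 ← (1−ω)·0.0000 + ω·1.3366 = 1.2297
Iteration 2:
  x1: GS value = (-7 - (3)·0.8510 - (-2.3)·-0.6716 - (4)·1.2297) / (10.3) = -1.5550;  x1 ← (1−ω)·-0.6252 + ω·-1.5550 = -1.4806
  x2: GS value = (6 - (1.5)·-1.4806 - (1)·-0.6716 - (-2)·1.2297) / (7.5) = 1.5136;  x2 ← (1−ω)·0.8510 + ω·1.5136 = 1.4606
  x3: GS value = (-4 - (-2.3)·-1.4806 - (-0.9)·1.4606 - (1.2)·1.2297) / (6.4) = -1.1823;  x3 ← (1−ω)·-0.6716 + ω·-1.1823 = -1.1414
  x4: GS value = (8 - (-2.2)·-1.4806 - (-1)·1.4606 - (2.8)·-1.1414) / (7) = 1.3427;  x4 ← (1−ω)·1.2297 + ω·1.3427 = 1.3337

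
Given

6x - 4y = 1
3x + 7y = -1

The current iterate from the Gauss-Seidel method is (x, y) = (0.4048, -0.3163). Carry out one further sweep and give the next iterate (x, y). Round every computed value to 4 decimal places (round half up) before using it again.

(-0.0442, -0.1239)

One sweep:
  x = (1 - (-4)·-0.3163) / (6) = -0.0442
  y = (-1 - (3)·-0.0442) / (7) = -0.1239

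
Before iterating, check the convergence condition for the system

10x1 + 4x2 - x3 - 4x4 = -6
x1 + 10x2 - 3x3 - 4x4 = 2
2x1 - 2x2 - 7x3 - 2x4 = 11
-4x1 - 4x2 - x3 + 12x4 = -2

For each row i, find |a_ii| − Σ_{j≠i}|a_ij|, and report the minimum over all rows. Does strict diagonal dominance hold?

row 1: |10| − (4+1+4) = 1
row 2: |10| − (1+3+4) = 2
row 3: |-7| − (2+2+2) = 1
row 4: |12| − (4+4+1) = 3
minimum over rows = 1 → strictly diagonally dominant (convergence guaranteed)

1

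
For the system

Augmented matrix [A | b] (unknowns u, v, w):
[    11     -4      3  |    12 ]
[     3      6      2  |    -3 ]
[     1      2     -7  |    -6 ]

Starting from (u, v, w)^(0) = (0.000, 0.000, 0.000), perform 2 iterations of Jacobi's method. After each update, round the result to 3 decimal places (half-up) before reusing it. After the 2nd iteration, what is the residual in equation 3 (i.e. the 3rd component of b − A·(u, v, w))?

2.077

Iteration 1:
  u = (12 - (-4)·0.000 - (3)·0.000) / (11) = 1.091
  v = (-3 - (3)·0.000 - (2)·0.000) / (6) = -0.500
  w = (-6 - (1)·0.000 - (2)·0.000) / (-7) = 0.857
Iteration 2:
  u = (12 - (-4)·-0.500 - (3)·0.857) / (11) = 0.675
  v = (-3 - (3)·1.091 - (2)·0.857) / (6) = -1.331
  w = (-6 - (1)·1.091 - (2)·-0.500) / (-7) = 0.870
Residual b − A·x = (-3.359, 1.221, 2.077)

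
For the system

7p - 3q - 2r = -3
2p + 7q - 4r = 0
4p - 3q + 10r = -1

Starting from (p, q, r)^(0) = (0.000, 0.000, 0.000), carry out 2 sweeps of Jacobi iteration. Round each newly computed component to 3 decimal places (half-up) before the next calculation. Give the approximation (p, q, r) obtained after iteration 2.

Iteration 1:
  p = (-3 - (-3)·0.000 - (-2)·0.000) / (7) = -0.429
  q = (0 - (2)·0.000 - (-4)·0.000) / (7) = 0.000
  r = (-1 - (4)·0.000 - (-3)·0.000) / (10) = -0.100
Iteration 2:
  p = (-3 - (-3)·0.000 - (-2)·-0.100) / (7) = -0.457
  q = (0 - (2)·-0.429 - (-4)·-0.100) / (7) = 0.065
  r = (-1 - (4)·-0.429 - (-3)·0.000) / (10) = 0.072

(-0.457, 0.065, 0.072)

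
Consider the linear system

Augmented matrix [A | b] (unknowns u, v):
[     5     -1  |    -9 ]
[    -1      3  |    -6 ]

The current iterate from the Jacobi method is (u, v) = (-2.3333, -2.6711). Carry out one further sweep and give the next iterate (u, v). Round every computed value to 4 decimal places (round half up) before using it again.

(-2.3342, -2.7778)

One sweep:
  u = (-9 - (-1)·-2.6711) / (5) = -2.3342
  v = (-6 - (-1)·-2.3333) / (3) = -2.7778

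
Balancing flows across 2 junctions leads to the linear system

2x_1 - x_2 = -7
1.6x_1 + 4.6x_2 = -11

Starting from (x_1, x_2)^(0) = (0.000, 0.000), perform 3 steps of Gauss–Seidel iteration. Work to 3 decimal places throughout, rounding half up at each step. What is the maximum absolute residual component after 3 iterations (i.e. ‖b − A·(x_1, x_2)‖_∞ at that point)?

Iteration 1:
  x_1 = (-7 - (-1)·0.000) / (2) = -3.500
  x_2 = (-11 - (1.6)·-3.500) / (4.6) = -1.174
Iteration 2:
  x_1 = (-7 - (-1)·-1.174) / (2) = -4.087
  x_2 = (-11 - (1.6)·-4.087) / (4.6) = -0.970
Iteration 3:
  x_1 = (-7 - (-1)·-0.970) / (2) = -3.985
  x_2 = (-11 - (1.6)·-3.985) / (4.6) = -1.005
Residual b − A·x = (-0.035, -0.001); ∞-norm = 0.035

0.035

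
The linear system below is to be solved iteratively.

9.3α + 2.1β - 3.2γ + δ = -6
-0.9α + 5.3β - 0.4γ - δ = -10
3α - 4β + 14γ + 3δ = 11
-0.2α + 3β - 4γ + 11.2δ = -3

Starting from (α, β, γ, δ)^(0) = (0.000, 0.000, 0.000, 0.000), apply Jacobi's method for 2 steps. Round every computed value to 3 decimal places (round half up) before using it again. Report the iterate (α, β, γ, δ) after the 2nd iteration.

Iteration 1:
  α = (-6 - (2.1)·0.000 - (-3.2)·0.000 - (1)·0.000) / (9.3) = -0.645
  β = (-10 - (-0.9)·0.000 - (-0.4)·0.000 - (-1)·0.000) / (5.3) = -1.887
  γ = (11 - (3)·0.000 - (-4)·0.000 - (3)·0.000) / (14) = 0.786
  δ = (-3 - (-0.2)·0.000 - (3)·0.000 - (-4)·0.000) / (11.2) = -0.268
Iteration 2:
  α = (-6 - (2.1)·-1.887 - (-3.2)·0.786 - (1)·-0.268) / (9.3) = 0.080
  β = (-10 - (-0.9)·-0.645 - (-0.4)·0.786 - (-1)·-0.268) / (5.3) = -1.988
  γ = (11 - (3)·-0.645 - (-4)·-1.887 - (3)·-0.268) / (14) = 0.442
  δ = (-3 - (-0.2)·-0.645 - (3)·-1.887 - (-4)·0.786) / (11.2) = 0.507

(0.080, -1.988, 0.442, 0.507)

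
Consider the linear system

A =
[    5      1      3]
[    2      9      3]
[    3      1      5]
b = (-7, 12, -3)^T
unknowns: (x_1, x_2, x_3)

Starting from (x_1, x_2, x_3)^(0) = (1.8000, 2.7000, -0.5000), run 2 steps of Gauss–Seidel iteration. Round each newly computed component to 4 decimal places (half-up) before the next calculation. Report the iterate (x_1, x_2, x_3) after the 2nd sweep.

Iteration 1:
  x_1 = (-7 - (1)·2.7000 - (3)·-0.5000) / (5) = -1.6400
  x_2 = (12 - (2)·-1.6400 - (3)·-0.5000) / (9) = 1.8644
  x_3 = (-3 - (3)·-1.6400 - (1)·1.8644) / (5) = 0.0111
Iteration 2:
  x_1 = (-7 - (1)·1.8644 - (3)·0.0111) / (5) = -1.7795
  x_2 = (12 - (2)·-1.7795 - (3)·0.0111) / (9) = 1.7251
  x_3 = (-3 - (3)·-1.7795 - (1)·1.7251) / (5) = 0.1227

(-1.7795, 1.7251, 0.1227)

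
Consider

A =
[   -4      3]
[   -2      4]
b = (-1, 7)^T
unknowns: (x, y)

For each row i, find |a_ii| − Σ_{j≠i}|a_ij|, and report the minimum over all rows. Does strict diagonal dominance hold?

row 1: |-4| − (3) = 1
row 2: |4| − (2) = 2
minimum over rows = 1 → strictly diagonally dominant (convergence guaranteed)

1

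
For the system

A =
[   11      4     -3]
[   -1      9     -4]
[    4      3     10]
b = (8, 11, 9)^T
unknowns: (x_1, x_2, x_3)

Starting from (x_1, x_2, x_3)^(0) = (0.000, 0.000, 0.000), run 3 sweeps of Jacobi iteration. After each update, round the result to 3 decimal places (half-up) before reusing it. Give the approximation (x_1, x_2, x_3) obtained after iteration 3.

Iteration 1:
  x_1 = (8 - (4)·0.000 - (-3)·0.000) / (11) = 0.727
  x_2 = (11 - (-1)·0.000 - (-4)·0.000) / (9) = 1.222
  x_3 = (9 - (4)·0.000 - (3)·0.000) / (10) = 0.900
Iteration 2:
  x_1 = (8 - (4)·1.222 - (-3)·0.900) / (11) = 0.528
  x_2 = (11 - (-1)·0.727 - (-4)·0.900) / (9) = 1.703
  x_3 = (9 - (4)·0.727 - (3)·1.222) / (10) = 0.243
Iteration 3:
  x_1 = (8 - (4)·1.703 - (-3)·0.243) / (11) = 0.174
  x_2 = (11 - (-1)·0.528 - (-4)·0.243) / (9) = 1.389
  x_3 = (9 - (4)·0.528 - (3)·1.703) / (10) = 0.178

(0.174, 1.389, 0.178)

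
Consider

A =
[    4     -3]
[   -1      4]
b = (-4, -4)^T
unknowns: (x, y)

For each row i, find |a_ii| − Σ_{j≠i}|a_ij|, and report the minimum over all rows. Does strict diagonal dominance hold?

1

row 1: |4| − (3) = 1
row 2: |4| − (1) = 3
minimum over rows = 1 → strictly diagonally dominant (convergence guaranteed)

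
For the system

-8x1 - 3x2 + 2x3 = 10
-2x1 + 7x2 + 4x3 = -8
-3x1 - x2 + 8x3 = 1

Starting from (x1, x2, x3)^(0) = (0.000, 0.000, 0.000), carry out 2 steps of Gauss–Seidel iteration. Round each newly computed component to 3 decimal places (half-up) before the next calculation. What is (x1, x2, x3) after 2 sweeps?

(-0.820, -1.074, -0.317)

Iteration 1:
  x1 = (10 - (-3)·0.000 - (2)·0.000) / (-8) = -1.250
  x2 = (-8 - (-2)·-1.250 - (4)·0.000) / (7) = -1.500
  x3 = (1 - (-3)·-1.250 - (-1)·-1.500) / (8) = -0.531
Iteration 2:
  x1 = (10 - (-3)·-1.500 - (2)·-0.531) / (-8) = -0.820
  x2 = (-8 - (-2)·-0.820 - (4)·-0.531) / (7) = -1.074
  x3 = (1 - (-3)·-0.820 - (-1)·-1.074) / (8) = -0.317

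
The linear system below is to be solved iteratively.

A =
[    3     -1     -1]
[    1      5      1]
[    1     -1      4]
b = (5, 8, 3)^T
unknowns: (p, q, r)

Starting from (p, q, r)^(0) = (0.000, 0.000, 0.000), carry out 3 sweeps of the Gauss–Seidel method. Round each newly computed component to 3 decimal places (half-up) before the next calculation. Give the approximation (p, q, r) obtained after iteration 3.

Iteration 1:
  p = (5 - (-1)·0.000 - (-1)·0.000) / (3) = 1.667
  q = (8 - (1)·1.667 - (1)·0.000) / (5) = 1.267
  r = (3 - (1)·1.667 - (-1)·1.267) / (4) = 0.650
Iteration 2:
  p = (5 - (-1)·1.267 - (-1)·0.650) / (3) = 2.306
  q = (8 - (1)·2.306 - (1)·0.650) / (5) = 1.009
  r = (3 - (1)·2.306 - (-1)·1.009) / (4) = 0.426
Iteration 3:
  p = (5 - (-1)·1.009 - (-1)·0.426) / (3) = 2.145
  q = (8 - (1)·2.145 - (1)·0.426) / (5) = 1.086
  r = (3 - (1)·2.145 - (-1)·1.086) / (4) = 0.485

(2.145, 1.086, 0.485)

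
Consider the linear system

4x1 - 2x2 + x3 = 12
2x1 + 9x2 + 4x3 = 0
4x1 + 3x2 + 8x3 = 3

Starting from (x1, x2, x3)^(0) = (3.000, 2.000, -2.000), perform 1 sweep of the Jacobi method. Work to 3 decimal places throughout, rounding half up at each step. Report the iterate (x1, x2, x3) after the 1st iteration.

Iteration 1:
  x1 = (12 - (-2)·2.000 - (1)·-2.000) / (4) = 4.500
  x2 = (0 - (2)·3.000 - (4)·-2.000) / (9) = 0.222
  x3 = (3 - (4)·3.000 - (3)·2.000) / (8) = -1.875

(4.500, 0.222, -1.875)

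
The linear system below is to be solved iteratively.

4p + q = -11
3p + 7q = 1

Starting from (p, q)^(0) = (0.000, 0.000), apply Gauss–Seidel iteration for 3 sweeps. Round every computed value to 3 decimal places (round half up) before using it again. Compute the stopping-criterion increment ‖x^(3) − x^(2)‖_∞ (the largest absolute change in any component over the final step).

Iteration 1:
  p = (-11 - (1)·0.000) / (4) = -2.750
  q = (1 - (3)·-2.750) / (7) = 1.321
Iteration 2:
  p = (-11 - (1)·1.321) / (4) = -3.080
  q = (1 - (3)·-3.080) / (7) = 1.463
Iteration 3:
  p = (-11 - (1)·1.463) / (4) = -3.116
  q = (1 - (3)·-3.116) / (7) = 1.478
Change: (-0.036, 0.015) → max |·| = 0.036

0.036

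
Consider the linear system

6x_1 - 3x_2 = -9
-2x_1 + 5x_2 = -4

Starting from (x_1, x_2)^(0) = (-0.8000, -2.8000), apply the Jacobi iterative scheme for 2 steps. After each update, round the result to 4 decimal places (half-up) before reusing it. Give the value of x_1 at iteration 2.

Iteration 1:
  x_1 = (-9 - (-3)·-2.8000) / (6) = -2.9000
  x_2 = (-4 - (-2)·-0.8000) / (5) = -1.1200
Iteration 2:
  x_1 = (-9 - (-3)·-1.1200) / (6) = -2.0600
  x_2 = (-4 - (-2)·-2.9000) / (5) = -1.9600

-2.0600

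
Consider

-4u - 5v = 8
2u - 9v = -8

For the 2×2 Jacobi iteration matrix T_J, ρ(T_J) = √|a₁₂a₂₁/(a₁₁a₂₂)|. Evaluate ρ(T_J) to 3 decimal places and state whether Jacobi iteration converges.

a₁₂a₂₁/(a₁₁a₂₂) = (-5)·(2) / ((-4)·(-9)) = -0.277778
ρ = √|-0.277778| = √0.277778 = 0.527
ρ < 1, so Jacobi converges

0.527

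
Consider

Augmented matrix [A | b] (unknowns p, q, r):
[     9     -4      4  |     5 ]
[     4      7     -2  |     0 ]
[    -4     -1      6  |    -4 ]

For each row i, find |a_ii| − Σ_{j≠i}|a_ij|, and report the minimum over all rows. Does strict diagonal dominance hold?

row 1: |9| − (4+4) = 1
row 2: |7| − (4+2) = 1
row 3: |6| − (4+1) = 1
minimum over rows = 1 → strictly diagonally dominant (convergence guaranteed)

1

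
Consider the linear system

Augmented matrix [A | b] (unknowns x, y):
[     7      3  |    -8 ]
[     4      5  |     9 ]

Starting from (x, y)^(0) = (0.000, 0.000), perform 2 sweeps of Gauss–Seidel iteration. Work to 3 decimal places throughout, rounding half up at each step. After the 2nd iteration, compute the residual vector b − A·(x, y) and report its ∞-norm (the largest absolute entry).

2.793

Iteration 1:
  x = (-8 - (3)·0.000) / (7) = -1.143
  y = (9 - (4)·-1.143) / (5) = 2.714
Iteration 2:
  x = (-8 - (3)·2.714) / (7) = -2.306
  y = (9 - (4)·-2.306) / (5) = 3.645
Residual b − A·x = (-2.793, -0.001); ∞-norm = 2.793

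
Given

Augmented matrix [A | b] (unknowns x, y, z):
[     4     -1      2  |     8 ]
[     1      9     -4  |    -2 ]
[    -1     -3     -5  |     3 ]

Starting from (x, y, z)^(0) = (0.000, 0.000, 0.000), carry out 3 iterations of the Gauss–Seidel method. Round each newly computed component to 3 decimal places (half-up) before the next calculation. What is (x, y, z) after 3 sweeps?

(2.086, -0.708, -0.592)

Iteration 1:
  x = (8 - (-1)·0.000 - (2)·0.000) / (4) = 2.000
  y = (-2 - (1)·2.000 - (-4)·0.000) / (9) = -0.444
  z = (3 - (-1)·2.000 - (-3)·-0.444) / (-5) = -0.734
Iteration 2:
  x = (8 - (-1)·-0.444 - (2)·-0.734) / (4) = 2.256
  y = (-2 - (1)·2.256 - (-4)·-0.734) / (9) = -0.799
  z = (3 - (-1)·2.256 - (-3)·-0.799) / (-5) = -0.572
Iteration 3:
  x = (8 - (-1)·-0.799 - (2)·-0.572) / (4) = 2.086
  y = (-2 - (1)·2.086 - (-4)·-0.572) / (9) = -0.708
  z = (3 - (-1)·2.086 - (-3)·-0.708) / (-5) = -0.592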